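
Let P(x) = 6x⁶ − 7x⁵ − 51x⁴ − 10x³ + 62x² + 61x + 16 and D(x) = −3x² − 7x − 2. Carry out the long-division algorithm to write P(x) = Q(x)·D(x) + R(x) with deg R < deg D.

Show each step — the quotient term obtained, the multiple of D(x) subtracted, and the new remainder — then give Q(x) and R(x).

Step 1: lead(6x⁶ − 7x⁵ − 51x⁴ − 10x³ + 62x² + 61x + 16) ÷ lead(D) = 6x⁶ ÷ −3x² = −2x⁴. Subtract (−2x⁴)·D = 6x⁶ + 14x⁵ + 4x⁴. Remainder: −21x⁵ − 55x⁴ − 10x³ + 62x² + 61x + 16.
Step 2: lead(−21x⁵ − 55x⁴ − 10x³ + 62x² + 61x + 16) ÷ lead(D) = −21x⁵ ÷ −3x² = 7x³. Subtract (7x³)·D = −21x⁵ − 49x⁴ − 14x³. Remainder: −6x⁴ + 4x³ + 62x² + 61x + 16.
Step 3: lead(−6x⁴ + 4x³ + 62x² + 61x + 16) ÷ lead(D) = −6x⁴ ÷ −3x² = 2x². Subtract (2x²)·D = −6x⁴ − 14x³ − 4x². Remainder: 18x³ + 66x² + 61x + 16.
Step 4: lead(18x³ + 66x² + 61x + 16) ÷ lead(D) = 18x³ ÷ −3x² = −6x. Subtract (−6x)·D = 18x³ + 42x² + 12x. Remainder: 24x² + 49x + 16.
Step 5: lead(24x² + 49x + 16) ÷ lead(D) = 24x² ÷ −3x² = −8. Subtract (−8)·D = 24x² + 56x + 16. Remainder: −7x.

Q(x) = −2x⁴ + 7x³ + 2x² − 6x − 8; R(x) = −7x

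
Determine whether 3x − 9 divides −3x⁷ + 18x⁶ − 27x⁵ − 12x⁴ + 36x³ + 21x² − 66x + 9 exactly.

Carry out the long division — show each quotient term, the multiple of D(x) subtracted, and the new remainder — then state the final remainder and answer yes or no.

R(x) = 0, so D(x) is a factor of P(x). yes

Step 1: lead(−3x⁷ + 18x⁶ − 27x⁵ − 12x⁴ + 36x³ + 21x² − 66x + 9) ÷ lead(D) = −3x⁷ ÷ 3x = −x⁶. Subtract (−x⁶)·D = −3x⁷ + 9x⁶. Remainder: 9x⁶ − 27x⁵ − 12x⁴ + 36x³ + 21x² − 66x + 9.
Step 2: lead(9x⁶ − 27x⁵ − 12x⁴ + 36x³ + 21x² − 66x + 9) ÷ lead(D) = 9x⁶ ÷ 3x = 3x⁵. Subtract (3x⁵)·D = 9x⁶ − 27x⁵. Remainder: −12x⁴ + 36x³ + 21x² − 66x + 9.
Step 3: lead(−12x⁴ + 36x³ + 21x² − 66x + 9) ÷ lead(D) = −12x⁴ ÷ 3x = −4x³. Subtract (−4x³)·D = −12x⁴ + 36x³. Remainder: 21x² − 66x + 9.
Step 4: lead(21x² − 66x + 9) ÷ lead(D) = 21x² ÷ 3x = 7x. Subtract (7x)·D = 21x² − 63x. Remainder: −3x + 9.
Step 5: lead(−3x + 9) ÷ lead(D) = −3x ÷ 3x = −1. Subtract (−1)·D = −3x + 9. Remainder: 0.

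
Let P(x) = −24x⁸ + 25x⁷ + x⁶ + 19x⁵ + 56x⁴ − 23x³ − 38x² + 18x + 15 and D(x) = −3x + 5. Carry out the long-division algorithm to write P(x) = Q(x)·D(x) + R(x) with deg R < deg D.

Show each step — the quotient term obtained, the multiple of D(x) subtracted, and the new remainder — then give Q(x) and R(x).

Step 1: lead(−24x⁸ + 25x⁷ + x⁶ + 19x⁵ + 56x⁴ − 23x³ − 38x² + 18x + 15) ÷ lead(D) = −24x⁸ ÷ −3x = 8x⁷. Subtract (8x⁷)·D = −24x⁸ + 40x⁷. Remainder: −15x⁷ + x⁶ + 19x⁵ + 56x⁴ − 23x³ − 38x² + 18x + 15.
Step 2: lead(−15x⁷ + x⁶ + 19x⁵ + 56x⁴ − 23x³ − 38x² + 18x + 15) ÷ lead(D) = −15x⁷ ÷ −3x = 5x⁶. Subtract (5x⁶)·D = −15x⁷ + 25x⁶. Remainder: −24x⁶ + 19x⁵ + 56x⁴ − 23x³ − 38x² + 18x + 15.
Step 3: lead(−24x⁶ + 19x⁵ + 56x⁴ − 23x³ − 38x² + 18x + 15) ÷ lead(D) = −24x⁶ ÷ −3x = 8x⁵. Subtract (8x⁵)·D = −24x⁶ + 40x⁵. Remainder: −21x⁵ + 56x⁴ − 23x³ − 38x² + 18x + 15.
Step 4: lead(−21x⁵ + 56x⁴ − 23x³ − 38x² + 18x + 15) ÷ lead(D) = −21x⁵ ÷ −3x = 7x⁴. Subtract (7x⁴)·D = −21x⁵ + 35x⁴. Remainder: 21x⁴ − 23x³ − 38x² + 18x + 15.
Step 5: lead(21x⁴ − 23x³ − 38x² + 18x + 15) ÷ lead(D) = 21x⁴ ÷ −3x = −7x³. Subtract (−7x³)·D = 21x⁴ − 35x³. Remainder: 12x³ − 38x² + 18x + 15.
Step 6: lead(12x³ − 38x² + 18x + 15) ÷ lead(D) = 12x³ ÷ −3x = −4x². Subtract (−4x²)·D = 12x³ − 20x². Remainder: −18x² + 18x + 15.
Step 7: lead(−18x² + 18x + 15) ÷ lead(D) = −18x² ÷ −3x = 6x. Subtract (6x)·D = −18x² + 30x. Remainder: −12x + 15.
Step 8: lead(−12x + 15) ÷ lead(D) = −12x ÷ −3x = 4. Subtract (4)·D = −12x + 20. Remainder: −5.

Q(x) = 8x⁷ + 5x⁶ + 8x⁵ + 7x⁴ − 7x³ − 4x² + 6x + 4; R(x) = −5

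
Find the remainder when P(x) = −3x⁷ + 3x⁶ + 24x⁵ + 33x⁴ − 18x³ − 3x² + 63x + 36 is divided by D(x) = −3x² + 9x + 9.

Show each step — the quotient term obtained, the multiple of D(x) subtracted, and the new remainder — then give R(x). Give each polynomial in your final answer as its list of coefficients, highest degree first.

Step 1: lead(−3x⁷ + 3x⁶ + 24x⁵ + 33x⁴ − 18x³ − 3x² + 63x + 36) ÷ lead(D) = −3x⁷ ÷ −3x² = x⁵. Subtract (x⁵)·D = −3x⁷ + 9x⁶ + 9x⁵. Remainder: −6x⁶ + 15x⁵ + 33x⁴ − 18x³ − 3x² + 63x + 36.
Step 2: lead(−6x⁶ + 15x⁵ + 33x⁴ − 18x³ − 3x² + 63x + 36) ÷ lead(D) = −6x⁶ ÷ −3x² = 2x⁴. Subtract (2x⁴)·D = −6x⁶ + 18x⁵ + 18x⁴. Remainder: −3x⁵ + 15x⁴ − 18x³ − 3x² + 63x + 36.
Step 3: lead(−3x⁵ + 15x⁴ − 18x³ − 3x² + 63x + 36) ÷ lead(D) = −3x⁵ ÷ −3x² = x³. Subtract (x³)·D = −3x⁵ + 9x⁴ + 9x³. Remainder: 6x⁴ − 27x³ − 3x² + 63x + 36.
Step 4: lead(6x⁴ − 27x³ − 3x² + 63x + 36) ÷ lead(D) = 6x⁴ ÷ −3x² = −2x². Subtract (−2x²)·D = 6x⁴ − 18x³ − 18x². Remainder: −9x³ + 15x² + 63x + 36.
Step 5: lead(−9x³ + 15x² + 63x + 36) ÷ lead(D) = −9x³ ÷ −3x² = 3x. Subtract (3x)·D = −9x³ + 27x² + 27x. Remainder: −12x² + 36x + 36.
Step 6: lead(−12x² + 36x + 36) ÷ lead(D) = −12x² ÷ −3x² = 4. Subtract (4)·D = −12x² + 36x + 36. Remainder: 0.

R = [0]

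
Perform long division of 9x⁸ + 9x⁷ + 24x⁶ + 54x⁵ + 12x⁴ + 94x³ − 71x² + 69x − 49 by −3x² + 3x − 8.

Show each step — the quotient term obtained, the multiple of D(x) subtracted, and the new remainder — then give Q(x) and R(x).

Step 1: lead(9x⁸ + 9x⁷ + 24x⁶ + 54x⁵ + 12x⁴ + 94x³ − 71x² + 69x − 49) ÷ lead(D) = 9x⁸ ÷ −3x² = −3x⁶. Subtract (−3x⁶)·D = 9x⁸ − 9x⁷ + 24x⁶. Remainder: 18x⁷ + 54x⁵ + 12x⁴ + 94x³ − 71x² + 69x − 49.
Step 2: lead(18x⁷ + 54x⁵ + 12x⁴ + 94x³ − 71x² + 69x − 49) ÷ lead(D) = 18x⁷ ÷ −3x² = −6x⁵. Subtract (−6x⁵)·D = 18x⁷ − 18x⁶ + 48x⁵. Remainder: 18x⁶ + 6x⁵ + 12x⁴ + 94x³ − 71x² + 69x − 49.
Step 3: lead(18x⁶ + 6x⁵ + 12x⁴ + 94x³ − 71x² + 69x − 49) ÷ lead(D) = 18x⁶ ÷ −3x² = −6x⁴. Subtract (−6x⁴)·D = 18x⁶ − 18x⁵ + 48x⁴. Remainder: 24x⁵ − 36x⁴ + 94x³ − 71x² + 69x − 49.
Step 4: lead(24x⁵ − 36x⁴ + 94x³ − 71x² + 69x − 49) ÷ lead(D) = 24x⁵ ÷ −3x² = −8x³. Subtract (−8x³)·D = 24x⁵ − 24x⁴ + 64x³. Remainder: −12x⁴ + 30x³ − 71x² + 69x − 49.
Step 5: lead(−12x⁴ + 30x³ − 71x² + 69x − 49) ÷ lead(D) = −12x⁴ ÷ −3x² = 4x². Subtract (4x²)·D = −12x⁴ + 12x³ − 32x². Remainder: 18x³ − 39x² + 69x − 49.
Step 6: lead(18x³ − 39x² + 69x − 49) ÷ lead(D) = 18x³ ÷ −3x² = −6x. Subtract (−6x)·D = 18x³ − 18x² + 48x. Remainder: −21x² + 21x − 49.
Step 7: lead(−21x² + 21x − 49) ÷ lead(D) = −21x² ÷ −3x² = 7. Subtract (7)·D = −21x² + 21x − 56. Remainder: 7.

Q(x) = −3x⁶ − 6x⁵ − 6x⁴ − 8x³ + 4x² − 6x + 7; R(x) = 7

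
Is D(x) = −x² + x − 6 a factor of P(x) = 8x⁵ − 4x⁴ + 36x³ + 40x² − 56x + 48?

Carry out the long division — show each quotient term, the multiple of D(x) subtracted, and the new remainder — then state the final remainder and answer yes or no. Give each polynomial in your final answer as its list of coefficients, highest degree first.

Step 1: lead(8x⁵ − 4x⁴ + 36x³ + 40x² − 56x + 48) ÷ lead(D) = 8x⁵ ÷ −x² = −8x³. Subtract (−8x³)·D = 8x⁵ − 8x⁴ + 48x³. Remainder: 4x⁴ − 12x³ + 40x² − 56x + 48.
Step 2: lead(4x⁴ − 12x³ + 40x² − 56x + 48) ÷ lead(D) = 4x⁴ ÷ −x² = −4x². Subtract (−4x²)·D = 4x⁴ − 4x³ + 24x². Remainder: −8x³ + 16x² − 56x + 48.
Step 3: lead(−8x³ + 16x² − 56x + 48) ÷ lead(D) = −8x³ ÷ −x² = 8x. Subtract (8x)·D = −8x³ + 8x² − 48x. Remainder: 8x² − 8x + 48.
Step 4: lead(8x² − 8x + 48) ÷ lead(D) = 8x² ÷ −x² = −8. Subtract (−8)·D = 8x² − 8x + 48. Remainder: 0.

R = [0], so D(x) is a factor of P(x). yes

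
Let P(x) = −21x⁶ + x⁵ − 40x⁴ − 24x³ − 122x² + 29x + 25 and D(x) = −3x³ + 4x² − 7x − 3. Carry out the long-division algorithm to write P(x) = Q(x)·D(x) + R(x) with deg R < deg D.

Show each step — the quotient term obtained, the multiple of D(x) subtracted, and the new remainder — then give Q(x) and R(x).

Step 1: lead(−21x⁶ + x⁵ − 40x⁴ − 24x³ − 122x² + 29x + 25) ÷ lead(D) = −21x⁶ ÷ −3x³ = 7x³. Subtract (7x³)·D = −21x⁶ + 28x⁵ − 49x⁴ − 21x³. Remainder: −27x⁵ + 9x⁴ − 3x³ − 122x² + 29x + 25.
Step 2: lead(−27x⁵ + 9x⁴ − 3x³ − 122x² + 29x + 25) ÷ lead(D) = −27x⁵ ÷ −3x³ = 9x². Subtract (9x²)·D = −27x⁵ + 36x⁴ − 63x³ − 27x². Remainder: −27x⁴ + 60x³ − 95x² + 29x + 25.
Step 3: lead(−27x⁴ + 60x³ − 95x² + 29x + 25) ÷ lead(D) = −27x⁴ ÷ −3x³ = 9x. Subtract (9x)·D = −27x⁴ + 36x³ − 63x² − 27x. Remainder: 24x³ − 32x² + 56x + 25.
Step 4: lead(24x³ − 32x² + 56x + 25) ÷ lead(D) = 24x³ ÷ −3x³ = −8. Subtract (−8)·D = 24x³ − 32x² + 56x + 24. Remainder: 1.

Q(x) = 7x³ + 9x² + 9x − 8; R(x) = 1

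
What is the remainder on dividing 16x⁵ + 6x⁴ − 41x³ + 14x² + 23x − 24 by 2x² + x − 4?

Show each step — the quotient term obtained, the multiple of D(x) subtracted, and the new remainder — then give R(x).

Step 1: lead(16x⁵ + 6x⁴ − 41x³ + 14x² + 23x − 24) ÷ lead(D) = 16x⁵ ÷ 2x² = 8x³. Subtract (8x³)·D = 16x⁵ + 8x⁴ − 32x³. Remainder: −2x⁴ − 9x³ + 14x² + 23x − 24.
Step 2: lead(−2x⁴ − 9x³ + 14x² + 23x − 24) ÷ lead(D) = −2x⁴ ÷ 2x² = −x². Subtract (−x²)·D = −2x⁴ − x³ + 4x². Remainder: −8x³ + 10x² + 23x − 24.
Step 3: lead(−8x³ + 10x² + 23x − 24) ÷ lead(D) = −8x³ ÷ 2x² = −4x. Subtract (−4x)·D = −8x³ − 4x² + 16x. Remainder: 14x² + 7x − 24.
Step 4: lead(14x² + 7x − 24) ÷ lead(D) = 14x² ÷ 2x² = 7. Subtract (7)·D = 14x² + 7x − 28. Remainder: 4.

R(x) = 4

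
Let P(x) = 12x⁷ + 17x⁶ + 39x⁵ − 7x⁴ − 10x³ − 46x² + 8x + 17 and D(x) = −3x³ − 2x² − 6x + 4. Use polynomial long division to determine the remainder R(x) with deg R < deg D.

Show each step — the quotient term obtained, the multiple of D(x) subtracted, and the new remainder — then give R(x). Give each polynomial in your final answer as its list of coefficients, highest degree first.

R = [9]

Step 1: lead(12x⁷ + 17x⁶ + 39x⁵ − 7x⁴ − 10x³ − 46x² + 8x + 17) ÷ lead(D) = 12x⁷ ÷ −3x³ = −4x⁴. Subtract (−4x⁴)·D = 12x⁷ + 8x⁶ + 24x⁵ − 16x⁴. Remainder: 9x⁶ + 15x⁵ + 9x⁴ − 10x³ − 46x² + 8x + 17.
Step 2: lead(9x⁶ + 15x⁵ + 9x⁴ − 10x³ − 46x² + 8x + 17) ÷ lead(D) = 9x⁶ ÷ −3x³ = −3x³. Subtract (−3x³)·D = 9x⁶ + 6x⁵ + 18x⁴ − 12x³. Remainder: 9x⁵ − 9x⁴ + 2x³ − 46x² + 8x + 17.
Step 3: lead(9x⁵ − 9x⁴ + 2x³ − 46x² + 8x + 17) ÷ lead(D) = 9x⁵ ÷ −3x³ = −3x². Subtract (−3x²)·D = 9x⁵ + 6x⁴ + 18x³ − 12x². Remainder: −15x⁴ − 16x³ − 34x² + 8x + 17.
Step 4: lead(−15x⁴ − 16x³ − 34x² + 8x + 17) ÷ lead(D) = −15x⁴ ÷ −3x³ = 5x. Subtract (5x)·D = −15x⁴ − 10x³ − 30x² + 20x. Remainder: −6x³ − 4x² − 12x + 17.
Step 5: lead(−6x³ − 4x² − 12x + 17) ÷ lead(D) = −6x³ ÷ −3x³ = 2. Subtract (2)·D = −6x³ − 4x² − 12x + 8. Remainder: 9.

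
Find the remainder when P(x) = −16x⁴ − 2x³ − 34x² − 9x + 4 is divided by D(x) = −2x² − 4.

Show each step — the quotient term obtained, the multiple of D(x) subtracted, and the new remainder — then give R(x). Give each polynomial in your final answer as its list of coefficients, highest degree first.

Step 1: lead(−16x⁴ − 2x³ − 34x² − 9x + 4) ÷ lead(D) = −16x⁴ ÷ −2x² = 8x². Subtract (8x²)·D = −16x⁴ − 32x². Remainder: −2x³ − 2x² − 9x + 4.
Step 2: lead(−2x³ − 2x² − 9x + 4) ÷ lead(D) = −2x³ ÷ −2x² = x. Subtract (x)·D = −2x³ − 4x. Remainder: −2x² − 5x + 4.
Step 3: lead(−2x² − 5x + 4) ÷ lead(D) = −2x² ÷ −2x² = 1. Subtract (1)·D = −2x² − 4. Remainder: −5x + 8.

R = [-5, 8]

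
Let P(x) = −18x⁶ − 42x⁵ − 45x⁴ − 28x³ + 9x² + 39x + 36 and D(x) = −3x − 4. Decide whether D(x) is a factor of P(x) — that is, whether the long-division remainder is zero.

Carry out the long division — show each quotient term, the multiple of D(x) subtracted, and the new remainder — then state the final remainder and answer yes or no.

Step 1: lead(−18x⁶ − 42x⁵ − 45x⁴ − 28x³ + 9x² + 39x + 36) ÷ lead(D) = −18x⁶ ÷ −3x = 6x⁵. Subtract (6x⁵)·D = −18x⁶ − 24x⁵. Remainder: −18x⁵ − 45x⁴ − 28x³ + 9x² + 39x + 36.
Step 2: lead(−18x⁵ − 45x⁴ − 28x³ + 9x² + 39x + 36) ÷ lead(D) = −18x⁵ ÷ −3x = 6x⁴. Subtract (6x⁴)·D = −18x⁵ − 24x⁴. Remainder: −21x⁴ − 28x³ + 9x² + 39x + 36.
Step 3: lead(−21x⁴ − 28x³ + 9x² + 39x + 36) ÷ lead(D) = −21x⁴ ÷ −3x = 7x³. Subtract (7x³)·D = −21x⁴ − 28x³. Remainder: 9x² + 39x + 36.
Step 4: lead(9x² + 39x + 36) ÷ lead(D) = 9x² ÷ −3x = −3x. Subtract (−3x)·D = 9x² + 12x. Remainder: 27x + 36.
Step 5: lead(27x + 36) ÷ lead(D) = 27x ÷ −3x = −9. Subtract (−9)·D = 27x + 36. Remainder: 0.

R(x) = 0, so D(x) is a factor of P(x). yes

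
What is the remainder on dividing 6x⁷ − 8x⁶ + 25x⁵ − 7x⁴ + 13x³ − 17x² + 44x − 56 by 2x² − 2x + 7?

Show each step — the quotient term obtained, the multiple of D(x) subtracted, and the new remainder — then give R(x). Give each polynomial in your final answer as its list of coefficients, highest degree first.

Step 1: lead(6x⁷ − 8x⁶ + 25x⁵ − 7x⁴ + 13x³ − 17x² + 44x − 56) ÷ lead(D) = 6x⁷ ÷ 2x² = 3x⁵. Subtract (3x⁵)·D = 6x⁷ − 6x⁶ + 21x⁵. Remainder: −2x⁶ + 4x⁵ − 7x⁴ + 13x³ − 17x² + 44x − 56.
Step 2: lead(−2x⁶ + 4x⁵ − 7x⁴ + 13x³ − 17x² + 44x − 56) ÷ lead(D) = −2x⁶ ÷ 2x² = −x⁴. Subtract (−x⁴)·D = −2x⁶ + 2x⁵ − 7x⁴. Remainder: 2x⁵ + 13x³ − 17x² + 44x − 56.
Step 3: lead(2x⁵ + 13x³ − 17x² + 44x − 56) ÷ lead(D) = 2x⁵ ÷ 2x² = x³. Subtract (x³)·D = 2x⁵ − 2x⁴ + 7x³. Remainder: 2x⁴ + 6x³ − 17x² + 44x − 56.
Step 4: lead(2x⁴ + 6x³ − 17x² + 44x − 56) ÷ lead(D) = 2x⁴ ÷ 2x² = x². Subtract (x²)·D = 2x⁴ − 2x³ + 7x². Remainder: 8x³ − 24x² + 44x − 56.
Step 5: lead(8x³ − 24x² + 44x − 56) ÷ lead(D) = 8x³ ÷ 2x² = 4x. Subtract (4x)·D = 8x³ − 8x² + 28x. Remainder: −16x² + 16x − 56.
Step 6: lead(−16x² + 16x − 56) ÷ lead(D) = −16x² ÷ 2x² = −8. Subtract (−8)·D = −16x² + 16x − 56. Remainder: 0.

R = [0]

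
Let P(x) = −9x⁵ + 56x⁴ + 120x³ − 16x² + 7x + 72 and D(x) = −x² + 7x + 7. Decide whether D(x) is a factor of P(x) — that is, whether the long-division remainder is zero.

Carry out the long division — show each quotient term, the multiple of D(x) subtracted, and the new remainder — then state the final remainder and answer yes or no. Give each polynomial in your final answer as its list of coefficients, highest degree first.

Step 1: lead(−9x⁵ + 56x⁴ + 120x³ − 16x² + 7x + 72) ÷ lead(D) = −9x⁵ ÷ −x² = 9x³. Subtract (9x³)·D = −9x⁵ + 63x⁴ + 63x³. Remainder: −7x⁴ + 57x³ − 16x² + 7x + 72.
Step 2: lead(−7x⁴ + 57x³ − 16x² + 7x + 72) ÷ lead(D) = −7x⁴ ÷ −x² = 7x². Subtract (7x²)·D = −7x⁴ + 49x³ + 49x². Remainder: 8x³ − 65x² + 7x + 72.
Step 3: lead(8x³ − 65x² + 7x + 72) ÷ lead(D) = 8x³ ÷ −x² = −8x. Subtract (−8x)·D = 8x³ − 56x² − 56x. Remainder: −9x² + 63x + 72.
Step 4: lead(−9x² + 63x + 72) ÷ lead(D) = −9x² ÷ −x² = 9. Subtract (9)·D = −9x² + 63x + 63. Remainder: 9.

R = [9], so D(x) is not a factor of P(x). no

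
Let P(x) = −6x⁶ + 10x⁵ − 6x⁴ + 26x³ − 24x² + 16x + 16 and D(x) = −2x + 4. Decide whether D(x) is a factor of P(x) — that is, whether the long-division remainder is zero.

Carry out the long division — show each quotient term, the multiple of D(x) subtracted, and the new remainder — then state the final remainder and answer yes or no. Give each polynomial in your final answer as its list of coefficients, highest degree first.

R = [0], so D(x) is a factor of P(x). yes

Step 1: lead(−6x⁶ + 10x⁵ − 6x⁴ + 26x³ − 24x² + 16x + 16) ÷ lead(D) = −6x⁶ ÷ −2x = 3x⁵. Subtract (3x⁵)·D = −6x⁶ + 12x⁵. Remainder: −2x⁵ − 6x⁴ + 26x³ − 24x² + 16x + 16.
Step 2: lead(−2x⁵ − 6x⁴ + 26x³ − 24x² + 16x + 16) ÷ lead(D) = −2x⁵ ÷ −2x = x⁴. Subtract (x⁴)·D = −2x⁵ + 4x⁴. Remainder: −10x⁴ + 26x³ − 24x² + 16x + 16.
Step 3: lead(−10x⁴ + 26x³ − 24x² + 16x + 16) ÷ lead(D) = −10x⁴ ÷ −2x = 5x³. Subtract (5x³)·D = −10x⁴ + 20x³. Remainder: 6x³ − 24x² + 16x + 16.
Step 4: lead(6x³ − 24x² + 16x + 16) ÷ lead(D) = 6x³ ÷ −2x = −3x². Subtract (−3x²)·D = 6x³ − 12x². Remainder: −12x² + 16x + 16.
Step 5: lead(−12x² + 16x + 16) ÷ lead(D) = −12x² ÷ −2x = 6x. Subtract (6x)·D = −12x² + 24x. Remainder: −8x + 16.
Step 6: lead(−8x + 16) ÷ lead(D) = −8x ÷ −2x = 4. Subtract (4)·D = −8x + 16. Remainder: 0.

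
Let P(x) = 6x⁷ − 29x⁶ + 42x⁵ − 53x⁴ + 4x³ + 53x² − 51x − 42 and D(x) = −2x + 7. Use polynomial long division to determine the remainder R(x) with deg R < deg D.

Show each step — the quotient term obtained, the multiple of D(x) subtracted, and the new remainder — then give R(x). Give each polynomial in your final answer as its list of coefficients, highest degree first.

R = [0]

Step 1: lead(6x⁷ − 29x⁶ + 42x⁵ − 53x⁴ + 4x³ + 53x² − 51x − 42) ÷ lead(D) = 6x⁷ ÷ −2x = −3x⁶. Subtract (−3x⁶)·D = 6x⁷ − 21x⁶. Remainder: −8x⁶ + 42x⁵ − 53x⁴ + 4x³ + 53x² − 51x − 42.
Step 2: lead(−8x⁶ + 42x⁵ − 53x⁴ + 4x³ + 53x² − 51x − 42) ÷ lead(D) = −8x⁶ ÷ −2x = 4x⁵. Subtract (4x⁵)·D = −8x⁶ + 28x⁵. Remainder: 14x⁵ − 53x⁴ + 4x³ + 53x² − 51x − 42.
Step 3: lead(14x⁵ − 53x⁴ + 4x³ + 53x² − 51x − 42) ÷ lead(D) = 14x⁵ ÷ −2x = −7x⁴. Subtract (−7x⁴)·D = 14x⁵ − 49x⁴. Remainder: −4x⁴ + 4x³ + 53x² − 51x − 42.
Step 4: lead(−4x⁴ + 4x³ + 53x² − 51x − 42) ÷ lead(D) = −4x⁴ ÷ −2x = 2x³. Subtract (2x³)·D = −4x⁴ + 14x³. Remainder: −10x³ + 53x² − 51x − 42.
Step 5: lead(−10x³ + 53x² − 51x − 42) ÷ lead(D) = −10x³ ÷ −2x = 5x². Subtract (5x²)·D = −10x³ + 35x². Remainder: 18x² − 51x − 42.
Step 6: lead(18x² − 51x − 42) ÷ lead(D) = 18x² ÷ −2x = −9x. Subtract (−9x)·D = 18x² − 63x. Remainder: 12x − 42.
Step 7: lead(12x − 42) ÷ lead(D) = 12x ÷ −2x = −6. Subtract (−6)·D = 12x − 42. Remainder: 0.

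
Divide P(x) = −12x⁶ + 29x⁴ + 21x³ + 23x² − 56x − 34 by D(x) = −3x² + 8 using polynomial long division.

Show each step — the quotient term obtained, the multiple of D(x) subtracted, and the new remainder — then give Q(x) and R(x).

Step 1: lead(−12x⁶ + 29x⁴ + 21x³ + 23x² − 56x − 34) ÷ lead(D) = −12x⁶ ÷ −3x² = 4x⁴. Subtract (4x⁴)·D = −12x⁶ + 32x⁴. Remainder: −3x⁴ + 21x³ + 23x² − 56x − 34.
Step 2: lead(−3x⁴ + 21x³ + 23x² − 56x − 34) ÷ lead(D) = −3x⁴ ÷ −3x² = x². Subtract (x²)·D = −3x⁴ + 8x². Remainder: 21x³ + 15x² − 56x − 34.
Step 3: lead(21x³ + 15x² − 56x − 34) ÷ lead(D) = 21x³ ÷ −3x² = −7x. Subtract (−7x)·D = 21x³ − 56x. Remainder: 15x² − 34.
Step 4: lead(15x² − 34) ÷ lead(D) = 15x² ÷ −3x² = −5. Subtract (−5)·D = 15x² − 40. Remainder: 6.

Q(x) = 4x⁴ + x² − 7x − 5; R(x) = 6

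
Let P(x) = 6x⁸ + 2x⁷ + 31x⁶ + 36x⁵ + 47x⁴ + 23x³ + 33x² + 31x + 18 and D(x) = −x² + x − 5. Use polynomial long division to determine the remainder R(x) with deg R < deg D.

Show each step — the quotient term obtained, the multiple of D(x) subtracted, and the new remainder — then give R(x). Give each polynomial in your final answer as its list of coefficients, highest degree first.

R = [9, 3]

Step 1: lead(6x⁸ + 2x⁷ + 31x⁶ + 36x⁵ + 47x⁴ + 23x³ + 33x² + 31x + 18) ÷ lead(D) = 6x⁸ ÷ −x² = −6x⁶. Subtract (−6x⁶)·D = 6x⁸ − 6x⁷ + 30x⁶. Remainder: 8x⁷ + x⁶ + 36x⁵ + 47x⁴ + 23x³ + 33x² + 31x + 18.
Step 2: lead(8x⁷ + x⁶ + 36x⁵ + 47x⁴ + 23x³ + 33x² + 31x + 18) ÷ lead(D) = 8x⁷ ÷ −x² = −8x⁵. Subtract (−8x⁵)·D = 8x⁷ − 8x⁶ + 40x⁵. Remainder: 9x⁶ − 4x⁵ + 47x⁴ + 23x³ + 33x² + 31x + 18.
Step 3: lead(9x⁶ − 4x⁵ + 47x⁴ + 23x³ + 33x² + 31x + 18) ÷ lead(D) = 9x⁶ ÷ −x² = −9x⁴. Subtract (−9x⁴)·D = 9x⁶ − 9x⁵ + 45x⁴. Remainder: 5x⁵ + 2x⁴ + 23x³ + 33x² + 31x + 18.
Step 4: lead(5x⁵ + 2x⁴ + 23x³ + 33x² + 31x + 18) ÷ lead(D) = 5x⁵ ÷ −x² = −5x³. Subtract (−5x³)·D = 5x⁵ − 5x⁴ + 25x³. Remainder: 7x⁴ − 2x³ + 33x² + 31x + 18.
Step 5: lead(7x⁴ − 2x³ + 33x² + 31x + 18) ÷ lead(D) = 7x⁴ ÷ −x² = −7x². Subtract (−7x²)·D = 7x⁴ − 7x³ + 35x². Remainder: 5x³ − 2x² + 31x + 18.
Step 6: lead(5x³ − 2x² + 31x + 18) ÷ lead(D) = 5x³ ÷ −x² = −5x. Subtract (−5x)·D = 5x³ − 5x² + 25x. Remainder: 3x² + 6x + 18.
Step 7: lead(3x² + 6x + 18) ÷ lead(D) = 3x² ÷ −x² = −3. Subtract (−3)·D = 3x² − 3x + 15. Remainder: 9x + 3.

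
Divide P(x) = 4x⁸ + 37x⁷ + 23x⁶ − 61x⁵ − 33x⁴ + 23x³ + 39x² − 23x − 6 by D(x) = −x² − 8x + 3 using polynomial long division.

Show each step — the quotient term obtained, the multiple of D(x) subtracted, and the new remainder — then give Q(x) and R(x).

Q(x) = −4x⁶ − 5x⁵ + 5x⁴ + 6x³ − 5x + 1; R(x) = −9

Step 1: lead(4x⁸ + 37x⁷ + 23x⁶ − 61x⁵ − 33x⁴ + 23x³ + 39x² − 23x − 6) ÷ lead(D) = 4x⁸ ÷ −x² = −4x⁶. Subtract (−4x⁶)·D = 4x⁸ + 32x⁷ − 12x⁶. Remainder: 5x⁷ + 35x⁶ − 61x⁵ − 33x⁴ + 23x³ + 39x² − 23x − 6.
Step 2: lead(5x⁷ + 35x⁶ − 61x⁵ − 33x⁴ + 23x³ + 39x² − 23x − 6) ÷ lead(D) = 5x⁷ ÷ −x² = −5x⁵. Subtract (−5x⁵)·D = 5x⁷ + 40x⁶ − 15x⁵. Remainder: −5x⁶ − 46x⁵ − 33x⁴ + 23x³ + 39x² − 23x − 6.
Step 3: lead(−5x⁶ − 46x⁵ − 33x⁴ + 23x³ + 39x² − 23x − 6) ÷ lead(D) = −5x⁶ ÷ −x² = 5x⁴. Subtract (5x⁴)·D = −5x⁶ − 40x⁵ + 15x⁴. Remainder: −6x⁵ − 48x⁴ + 23x³ + 39x² − 23x − 6.
Step 4: lead(−6x⁵ − 48x⁴ + 23x³ + 39x² − 23x − 6) ÷ lead(D) = −6x⁵ ÷ −x² = 6x³. Subtract (6x³)·D = −6x⁵ − 48x⁴ + 18x³. Remainder: 5x³ + 39x² − 23x − 6.
Step 5: lead(5x³ + 39x² − 23x − 6) ÷ lead(D) = 5x³ ÷ −x² = −5x. Subtract (−5x)·D = 5x³ + 40x² − 15x. Remainder: −x² − 8x − 6.
Step 6: lead(−x² − 8x − 6) ÷ lead(D) = −x² ÷ −x² = 1. Subtract (1)·D = −x² − 8x + 3. Remainder: −9.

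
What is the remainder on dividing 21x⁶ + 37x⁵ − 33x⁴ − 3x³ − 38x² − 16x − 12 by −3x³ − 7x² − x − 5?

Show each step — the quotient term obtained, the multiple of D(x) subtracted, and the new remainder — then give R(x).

R(x) = 6x − 2

Step 1: lead(21x⁶ + 37x⁵ − 33x⁴ − 3x³ − 38x² − 16x − 12) ÷ lead(D) = 21x⁶ ÷ −3x³ = −7x³. Subtract (−7x³)·D = 21x⁶ + 49x⁵ + 7x⁴ + 35x³. Remainder: −12x⁵ − 40x⁴ − 38x³ − 38x² − 16x − 12.
Step 2: lead(−12x⁵ − 40x⁴ − 38x³ − 38x² − 16x − 12) ÷ lead(D) = −12x⁵ ÷ −3x³ = 4x². Subtract (4x²)·D = −12x⁵ − 28x⁴ − 4x³ − 20x². Remainder: −12x⁴ − 34x³ − 18x² − 16x − 12.
Step 3: lead(−12x⁴ − 34x³ − 18x² − 16x − 12) ÷ lead(D) = −12x⁴ ÷ −3x³ = 4x. Subtract (4x)·D = −12x⁴ − 28x³ − 4x² − 20x. Remainder: −6x³ − 14x² + 4x − 12.
Step 4: lead(−6x³ − 14x² + 4x − 12) ÷ lead(D) = −6x³ ÷ −3x³ = 2. Subtract (2)·D = −6x³ − 14x² − 2x − 10. Remainder: 6x − 2.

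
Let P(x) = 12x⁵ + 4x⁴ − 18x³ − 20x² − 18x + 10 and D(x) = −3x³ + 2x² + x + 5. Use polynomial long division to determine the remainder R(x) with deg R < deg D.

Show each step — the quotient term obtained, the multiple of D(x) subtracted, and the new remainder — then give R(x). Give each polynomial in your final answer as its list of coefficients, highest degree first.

Step 1: lead(12x⁵ + 4x⁴ − 18x³ − 20x² − 18x + 10) ÷ lead(D) = 12x⁵ ÷ −3x³ = −4x². Subtract (−4x²)·D = 12x⁵ − 8x⁴ − 4x³ − 20x². Remainder: 12x⁴ − 14x³ − 18x + 10.
Step 2: lead(12x⁴ − 14x³ − 18x + 10) ÷ lead(D) = 12x⁴ ÷ −3x³ = −4x. Subtract (−4x)·D = 12x⁴ − 8x³ − 4x² − 20x. Remainder: −6x³ + 4x² + 2x + 10.
Step 3: lead(−6x³ + 4x² + 2x + 10) ÷ lead(D) = −6x³ ÷ −3x³ = 2. Subtract (2)·D = −6x³ + 4x² + 2x + 10. Remainder: 0.

R = [0]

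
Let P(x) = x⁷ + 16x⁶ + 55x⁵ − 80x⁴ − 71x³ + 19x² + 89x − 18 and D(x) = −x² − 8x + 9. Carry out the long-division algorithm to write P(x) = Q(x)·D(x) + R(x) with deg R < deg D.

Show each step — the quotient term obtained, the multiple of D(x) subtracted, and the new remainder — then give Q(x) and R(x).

Step 1: lead(x⁷ + 16x⁶ + 55x⁵ − 80x⁴ − 71x³ + 19x² + 89x − 18) ÷ lead(D) = x⁷ ÷ −x² = −x⁵. Subtract (−x⁵)·D = x⁷ + 8x⁶ − 9x⁵. Remainder: 8x⁶ + 64x⁵ − 80x⁴ − 71x³ + 19x² + 89x − 18.
Step 2: lead(8x⁶ + 64x⁵ − 80x⁴ − 71x³ + 19x² + 89x − 18) ÷ lead(D) = 8x⁶ ÷ −x² = −8x⁴. Subtract (−8x⁴)·D = 8x⁶ + 64x⁵ − 72x⁴. Remainder: −8x⁴ − 71x³ + 19x² + 89x − 18.
Step 3: lead(−8x⁴ − 71x³ + 19x² + 89x − 18) ÷ lead(D) = −8x⁴ ÷ −x² = 8x². Subtract (8x²)·D = −8x⁴ − 64x³ + 72x². Remainder: −7x³ − 53x² + 89x − 18.
Step 4: lead(−7x³ − 53x² + 89x − 18) ÷ lead(D) = −7x³ ÷ −x² = 7x. Subtract (7x)·D = −7x³ − 56x² + 63x. Remainder: 3x² + 26x − 18.
Step 5: lead(3x² + 26x − 18) ÷ lead(D) = 3x² ÷ −x² = −3. Subtract (−3)·D = 3x² + 24x − 27. Remainder: 2x + 9.

Q(x) = −x⁵ − 8x⁴ + 8x² + 7x − 3; R(x) = 2x + 9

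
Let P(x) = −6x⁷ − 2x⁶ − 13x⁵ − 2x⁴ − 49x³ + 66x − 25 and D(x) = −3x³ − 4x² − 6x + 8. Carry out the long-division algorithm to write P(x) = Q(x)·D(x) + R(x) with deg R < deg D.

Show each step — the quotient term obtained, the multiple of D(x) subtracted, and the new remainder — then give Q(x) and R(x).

Q(x) = 2x⁴ − 2x³ + 3x² + 6x − 3; R(x) = −1

Step 1: lead(−6x⁷ − 2x⁶ − 13x⁵ − 2x⁴ − 49x³ + 66x − 25) ÷ lead(D) = −6x⁷ ÷ −3x³ = 2x⁴. Subtract (2x⁴)·D = −6x⁷ − 8x⁶ − 12x⁵ + 16x⁴. Remainder: 6x⁶ − x⁵ − 18x⁴ − 49x³ + 66x − 25.
Step 2: lead(6x⁶ − x⁵ − 18x⁴ − 49x³ + 66x − 25) ÷ lead(D) = 6x⁶ ÷ −3x³ = −2x³. Subtract (−2x³)·D = 6x⁶ + 8x⁵ + 12x⁴ − 16x³. Remainder: −9x⁵ − 30x⁴ − 33x³ + 66x − 25.
Step 3: lead(−9x⁵ − 30x⁴ − 33x³ + 66x − 25) ÷ lead(D) = −9x⁵ ÷ −3x³ = 3x². Subtract (3x²)·D = −9x⁵ − 12x⁴ − 18x³ + 24x². Remainder: −18x⁴ − 15x³ − 24x² + 66x − 25.
Step 4: lead(−18x⁴ − 15x³ − 24x² + 66x − 25) ÷ lead(D) = −18x⁴ ÷ −3x³ = 6x. Subtract (6x)·D = −18x⁴ − 24x³ − 36x² + 48x. Remainder: 9x³ + 12x² + 18x − 25.
Step 5: lead(9x³ + 12x² + 18x − 25) ÷ lead(D) = 9x³ ÷ −3x³ = −3. Subtract (−3)·D = 9x³ + 12x² + 18x − 24. Remainder: −1.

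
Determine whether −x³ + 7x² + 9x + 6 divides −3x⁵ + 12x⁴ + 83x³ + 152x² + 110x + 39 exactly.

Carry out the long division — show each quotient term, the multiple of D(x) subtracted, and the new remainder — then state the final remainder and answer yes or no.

R(x) = 4x² − 7x − 3, so D(x) is not a factor of P(x). no

Step 1: lead(−3x⁵ + 12x⁴ + 83x³ + 152x² + 110x + 39) ÷ lead(D) = −3x⁵ ÷ −x³ = 3x². Subtract (3x²)·D = −3x⁵ + 21x⁴ + 27x³ + 18x². Remainder: −9x⁴ + 56x³ + 134x² + 110x + 39.
Step 2: lead(−9x⁴ + 56x³ + 134x² + 110x + 39) ÷ lead(D) = −9x⁴ ÷ −x³ = 9x. Subtract (9x)·D = −9x⁴ + 63x³ + 81x² + 54x. Remainder: −7x³ + 53x² + 56x + 39.
Step 3: lead(−7x³ + 53x² + 56x + 39) ÷ lead(D) = −7x³ ÷ −x³ = 7. Subtract (7)·D = −7x³ + 49x² + 63x + 42. Remainder: 4x² − 7x − 3.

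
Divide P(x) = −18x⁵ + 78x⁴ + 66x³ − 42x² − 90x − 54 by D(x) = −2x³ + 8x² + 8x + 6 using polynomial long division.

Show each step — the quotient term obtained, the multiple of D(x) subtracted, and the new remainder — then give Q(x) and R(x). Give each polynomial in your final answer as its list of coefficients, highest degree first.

Q = [9, -3, -9]; R = [0]

Step 1: lead(−18x⁵ + 78x⁴ + 66x³ − 42x² − 90x − 54) ÷ lead(D) = −18x⁵ ÷ −2x³ = 9x². Subtract (9x²)·D = −18x⁵ + 72x⁴ + 72x³ + 54x². Remainder: 6x⁴ − 6x³ − 96x² − 90x − 54.
Step 2: lead(6x⁴ − 6x³ − 96x² − 90x − 54) ÷ lead(D) = 6x⁴ ÷ −2x³ = −3x. Subtract (−3x)·D = 6x⁴ − 24x³ − 24x² − 18x. Remainder: 18x³ − 72x² − 72x − 54.
Step 3: lead(18x³ − 72x² − 72x − 54) ÷ lead(D) = 18x³ ÷ −2x³ = −9. Subtract (−9)·D = 18x³ − 72x² − 72x − 54. Remainder: 0.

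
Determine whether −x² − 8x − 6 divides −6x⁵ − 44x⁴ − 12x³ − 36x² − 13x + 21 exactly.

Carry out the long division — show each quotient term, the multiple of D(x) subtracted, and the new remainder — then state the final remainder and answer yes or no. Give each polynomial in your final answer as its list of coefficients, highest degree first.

Step 1: lead(−6x⁵ − 44x⁴ − 12x³ − 36x² − 13x + 21) ÷ lead(D) = −6x⁵ ÷ −x² = 6x³. Subtract (6x³)·D = −6x⁵ − 48x⁴ − 36x³. Remainder: 4x⁴ + 24x³ − 36x² − 13x + 21.
Step 2: lead(4x⁴ + 24x³ − 36x² − 13x + 21) ÷ lead(D) = 4x⁴ ÷ −x² = −4x². Subtract (−4x²)·D = 4x⁴ + 32x³ + 24x². Remainder: −8x³ − 60x² − 13x + 21.
Step 3: lead(−8x³ − 60x² − 13x + 21) ÷ lead(D) = −8x³ ÷ −x² = 8x. Subtract (8x)·D = −8x³ − 64x² − 48x. Remainder: 4x² + 35x + 21.
Step 4: lead(4x² + 35x + 21) ÷ lead(D) = 4x² ÷ −x² = −4. Subtract (−4)·D = 4x² + 32x + 24. Remainder: 3x − 3.

R = [3, -3], so D(x) is not a factor of P(x). no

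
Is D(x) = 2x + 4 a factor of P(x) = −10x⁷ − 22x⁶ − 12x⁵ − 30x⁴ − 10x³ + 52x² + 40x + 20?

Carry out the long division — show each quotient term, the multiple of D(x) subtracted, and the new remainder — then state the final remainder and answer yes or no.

R(x) = 4, so D(x) is not a factor of P(x). no

Step 1: lead(−10x⁷ − 22x⁶ − 12x⁵ − 30x⁴ − 10x³ + 52x² + 40x + 20) ÷ lead(D) = −10x⁷ ÷ 2x = −5x⁶. Subtract (−5x⁶)·D = −10x⁷ − 20x⁶. Remainder: −2x⁶ − 12x⁵ − 30x⁴ − 10x³ + 52x² + 40x + 20.
Step 2: lead(−2x⁶ − 12x⁵ − 30x⁴ − 10x³ + 52x² + 40x + 20) ÷ lead(D) = −2x⁶ ÷ 2x = −x⁵. Subtract (−x⁵)·D = −2x⁶ − 4x⁵. Remainder: −8x⁵ − 30x⁴ − 10x³ + 52x² + 40x + 20.
Step 3: lead(−8x⁵ − 30x⁴ − 10x³ + 52x² + 40x + 20) ÷ lead(D) = −8x⁵ ÷ 2x = −4x⁴. Subtract (−4x⁴)·D = −8x⁵ − 16x⁴. Remainder: −14x⁴ − 10x³ + 52x² + 40x + 20.
Step 4: lead(−14x⁴ − 10x³ + 52x² + 40x + 20) ÷ lead(D) = −14x⁴ ÷ 2x = −7x³. Subtract (−7x³)·D = −14x⁴ − 28x³. Remainder: 18x³ + 52x² + 40x + 20.
Step 5: lead(18x³ + 52x² + 40x + 20) ÷ lead(D) = 18x³ ÷ 2x = 9x². Subtract (9x²)·D = 18x³ + 36x². Remainder: 16x² + 40x + 20.
Step 6: lead(16x² + 40x + 20) ÷ lead(D) = 16x² ÷ 2x = 8x. Subtract (8x)·D = 16x² + 32x. Remainder: 8x + 20.
Step 7: lead(8x + 20) ÷ lead(D) = 8x ÷ 2x = 4. Subtract (4)·D = 8x + 16. Remainder: 4.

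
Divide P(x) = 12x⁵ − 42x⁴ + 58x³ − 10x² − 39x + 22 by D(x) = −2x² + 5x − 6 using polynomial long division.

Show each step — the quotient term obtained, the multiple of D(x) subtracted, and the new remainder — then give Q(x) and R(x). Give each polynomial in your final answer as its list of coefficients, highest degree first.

Step 1: lead(12x⁵ − 42x⁴ + 58x³ − 10x² − 39x + 22) ÷ lead(D) = 12x⁵ ÷ −2x² = −6x³. Subtract (−6x³)·D = 12x⁵ − 30x⁴ + 36x³. Remainder: −12x⁴ + 22x³ − 10x² − 39x + 22.
Step 2: lead(−12x⁴ + 22x³ − 10x² − 39x + 22) ÷ lead(D) = −12x⁴ ÷ −2x² = 6x². Subtract (6x²)·D = −12x⁴ + 30x³ − 36x². Remainder: −8x³ + 26x² − 39x + 22.
Step 3: lead(−8x³ + 26x² − 39x + 22) ÷ lead(D) = −8x³ ÷ −2x² = 4x. Subtract (4x)·D = −8x³ + 20x² − 24x. Remainder: 6x² − 15x + 22.
Step 4: lead(6x² − 15x + 22) ÷ lead(D) = 6x² ÷ −2x² = −3. Subtract (−3)·D = 6x² − 15x + 18. Remainder: 4.

Q = [-6, 6, 4, -3]; R = [4]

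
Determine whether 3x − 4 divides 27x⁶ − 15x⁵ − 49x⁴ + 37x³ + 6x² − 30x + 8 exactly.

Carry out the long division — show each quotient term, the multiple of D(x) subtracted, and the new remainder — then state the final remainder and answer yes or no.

R(x) = 0, so D(x) is a factor of P(x). yes

Step 1: lead(27x⁶ − 15x⁵ − 49x⁴ + 37x³ + 6x² − 30x + 8) ÷ lead(D) = 27x⁶ ÷ 3x = 9x⁵. Subtract (9x⁵)·D = 27x⁶ − 36x⁵. Remainder: 21x⁵ − 49x⁴ + 37x³ + 6x² − 30x + 8.
Step 2: lead(21x⁵ − 49x⁴ + 37x³ + 6x² − 30x + 8) ÷ lead(D) = 21x⁵ ÷ 3x = 7x⁴. Subtract (7x⁴)·D = 21x⁵ − 28x⁴. Remainder: −21x⁴ + 37x³ + 6x² − 30x + 8.
Step 3: lead(−21x⁴ + 37x³ + 6x² − 30x + 8) ÷ lead(D) = −21x⁴ ÷ 3x = −7x³. Subtract (−7x³)·D = −21x⁴ + 28x³. Remainder: 9x³ + 6x² − 30x + 8.
Step 4: lead(9x³ + 6x² − 30x + 8) ÷ lead(D) = 9x³ ÷ 3x = 3x². Subtract (3x²)·D = 9x³ − 12x². Remainder: 18x² − 30x + 8.
Step 5: lead(18x² − 30x + 8) ÷ lead(D) = 18x² ÷ 3x = 6x. Subtract (6x)·D = 18x² − 24x. Remainder: −6x + 8.
Step 6: lead(−6x + 8) ÷ lead(D) = −6x ÷ 3x = −2. Subtract (−2)·D = −6x + 8. Remainder: 0.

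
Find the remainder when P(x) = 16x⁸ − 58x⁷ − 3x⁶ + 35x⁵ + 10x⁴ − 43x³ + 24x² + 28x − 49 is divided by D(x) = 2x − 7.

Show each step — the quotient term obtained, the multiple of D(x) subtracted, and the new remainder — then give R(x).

R(x) = 0

Step 1: lead(16x⁸ − 58x⁷ − 3x⁶ + 35x⁵ + 10x⁴ − 43x³ + 24x² + 28x − 49) ÷ lead(D) = 16x⁸ ÷ 2x = 8x⁷. Subtract (8x⁷)·D = 16x⁸ − 56x⁷. Remainder: −2x⁷ − 3x⁶ + 35x⁵ + 10x⁴ − 43x³ + 24x² + 28x − 49.
Step 2: lead(−2x⁷ − 3x⁶ + 35x⁵ + 10x⁴ − 43x³ + 24x² + 28x − 49) ÷ lead(D) = −2x⁷ ÷ 2x = −x⁶. Subtract (−x⁶)·D = −2x⁷ + 7x⁶. Remainder: −10x⁶ + 35x⁵ + 10x⁴ − 43x³ + 24x² + 28x − 49.
Step 3: lead(−10x⁶ + 35x⁵ + 10x⁴ − 43x³ + 24x² + 28x − 49) ÷ lead(D) = −10x⁶ ÷ 2x = −5x⁵. Subtract (−5x⁵)·D = −10x⁶ + 35x⁵. Remainder: 10x⁴ − 43x³ + 24x² + 28x − 49.
Step 4: lead(10x⁴ − 43x³ + 24x² + 28x − 49) ÷ lead(D) = 10x⁴ ÷ 2x = 5x³. Subtract (5x³)·D = 10x⁴ − 35x³. Remainder: −8x³ + 24x² + 28x − 49.
Step 5: lead(−8x³ + 24x² + 28x − 49) ÷ lead(D) = −8x³ ÷ 2x = −4x². Subtract (−4x²)·D = −8x³ + 28x². Remainder: −4x² + 28x − 49.
Step 6: lead(−4x² + 28x − 49) ÷ lead(D) = −4x² ÷ 2x = −2x. Subtract (−2x)·D = −4x² + 14x. Remainder: 14x − 49.
Step 7: lead(14x − 49) ÷ lead(D) = 14x ÷ 2x = 7. Subtract (7)·D = 14x − 49. Remainder: 0.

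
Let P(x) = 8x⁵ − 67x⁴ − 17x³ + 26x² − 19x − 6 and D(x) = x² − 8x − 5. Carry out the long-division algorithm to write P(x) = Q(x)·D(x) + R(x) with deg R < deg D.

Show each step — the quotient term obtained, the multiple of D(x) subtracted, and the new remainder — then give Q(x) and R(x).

Q(x) = 8x³ − 3x² − x + 3; R(x) = 9

Step 1: lead(8x⁵ − 67x⁴ − 17x³ + 26x² − 19x − 6) ÷ lead(D) = 8x⁵ ÷ x² = 8x³. Subtract (8x³)·D = 8x⁵ − 64x⁴ − 40x³. Remainder: −3x⁴ + 23x³ + 26x² − 19x − 6.
Step 2: lead(−3x⁴ + 23x³ + 26x² − 19x − 6) ÷ lead(D) = −3x⁴ ÷ x² = −3x². Subtract (−3x²)·D = −3x⁴ + 24x³ + 15x². Remainder: −x³ + 11x² − 19x − 6.
Step 3: lead(−x³ + 11x² − 19x − 6) ÷ lead(D) = −x³ ÷ x² = −x. Subtract (−x)·D = −x³ + 8x² + 5x. Remainder: 3x² − 24x − 6.
Step 4: lead(3x² − 24x − 6) ÷ lead(D) = 3x² ÷ x² = 3. Subtract (3)·D = 3x² − 24x − 15. Remainder: 9.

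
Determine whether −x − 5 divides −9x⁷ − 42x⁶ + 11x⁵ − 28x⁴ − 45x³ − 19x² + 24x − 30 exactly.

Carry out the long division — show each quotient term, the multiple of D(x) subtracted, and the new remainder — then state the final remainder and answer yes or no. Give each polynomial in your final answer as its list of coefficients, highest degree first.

R = [0], so D(x) is a factor of P(x). yes

Step 1: lead(−9x⁷ − 42x⁶ + 11x⁵ − 28x⁴ − 45x³ − 19x² + 24x − 30) ÷ lead(D) = −9x⁷ ÷ −x = 9x⁶. Subtract (9x⁶)·D = −9x⁷ − 45x⁶. Remainder: 3x⁶ + 11x⁵ − 28x⁴ − 45x³ − 19x² + 24x − 30.
Step 2: lead(3x⁶ + 11x⁵ − 28x⁴ − 45x³ − 19x² + 24x − 30) ÷ lead(D) = 3x⁶ ÷ −x = −3x⁵. Subtract (−3x⁵)·D = 3x⁶ + 15x⁵. Remainder: −4x⁵ − 28x⁴ − 45x³ − 19x² + 24x − 30.
Step 3: lead(−4x⁵ − 28x⁴ − 45x³ − 19x² + 24x − 30) ÷ lead(D) = −4x⁵ ÷ −x = 4x⁴. Subtract (4x⁴)·D = −4x⁵ − 20x⁴. Remainder: −8x⁴ − 45x³ − 19x² + 24x − 30.
Step 4: lead(−8x⁴ − 45x³ − 19x² + 24x − 30) ÷ lead(D) = −8x⁴ ÷ −x = 8x³. Subtract (8x³)·D = −8x⁴ − 40x³. Remainder: −5x³ − 19x² + 24x − 30.
Step 5: lead(−5x³ − 19x² + 24x − 30) ÷ lead(D) = −5x³ ÷ −x = 5x². Subtract (5x²)·D = −5x³ − 25x². Remainder: 6x² + 24x − 30.
Step 6: lead(6x² + 24x − 30) ÷ lead(D) = 6x² ÷ −x = −6x. Subtract (−6x)·D = 6x² + 30x. Remainder: −6x − 30.
Step 7: lead(−6x − 30) ÷ lead(D) = −6x ÷ −x = 6. Subtract (6)·D = −6x − 30. Remainder: 0.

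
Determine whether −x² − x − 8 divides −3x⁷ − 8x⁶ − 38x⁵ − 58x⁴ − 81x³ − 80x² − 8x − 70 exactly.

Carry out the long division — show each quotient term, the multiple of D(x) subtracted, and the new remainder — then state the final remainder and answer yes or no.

Step 1: lead(−3x⁷ − 8x⁶ − 38x⁵ − 58x⁴ − 81x³ − 80x² − 8x − 70) ÷ lead(D) = −3x⁷ ÷ −x² = 3x⁵. Subtract (3x⁵)·D = −3x⁷ − 3x⁶ − 24x⁵. Remainder: −5x⁶ − 14x⁵ − 58x⁴ − 81x³ − 80x² − 8x − 70.
Step 2: lead(−5x⁶ − 14x⁵ − 58x⁴ − 81x³ − 80x² − 8x − 70) ÷ lead(D) = −5x⁶ ÷ −x² = 5x⁴. Subtract (5x⁴)·D = −5x⁶ − 5x⁵ − 40x⁴. Remainder: −9x⁵ − 18x⁴ − 81x³ − 80x² − 8x − 70.
Step 3: lead(−9x⁵ − 18x⁴ − 81x³ − 80x² − 8x − 70) ÷ lead(D) = −9x⁵ ÷ −x² = 9x³. Subtract (9x³)·D = −9x⁵ − 9x⁴ − 72x³. Remainder: −9x⁴ − 9x³ − 80x² − 8x − 70.
Step 4: lead(−9x⁴ − 9x³ − 80x² − 8x − 70) ÷ lead(D) = −9x⁴ ÷ −x² = 9x². Subtract (9x²)·D = −9x⁴ − 9x³ − 72x². Remainder: −8x² − 8x − 70.
Step 5: lead(−8x² − 8x − 70) ÷ lead(D) = −8x² ÷ −x² = 8. Subtract (8)·D = −8x² − 8x − 64. Remainder: −6.

R(x) = −6, so D(x) is not a factor of P(x). no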